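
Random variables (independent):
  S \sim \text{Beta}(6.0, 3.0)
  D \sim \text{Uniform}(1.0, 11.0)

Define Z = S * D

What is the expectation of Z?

For independent RVs: E[XY] = E[X]*E[Y]
E[S] = 0.66666667
E[D] = 6
E[Z] = 0.66666667 * 6 = 4

4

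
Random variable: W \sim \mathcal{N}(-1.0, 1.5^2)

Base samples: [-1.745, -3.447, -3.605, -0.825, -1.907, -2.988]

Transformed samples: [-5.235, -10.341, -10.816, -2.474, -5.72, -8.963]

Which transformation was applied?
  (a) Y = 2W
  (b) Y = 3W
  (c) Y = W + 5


Checking option (b) Y = 3W:
  W = -1.745 -> Y = -5.235 ✓
  W = -3.447 -> Y = -10.341 ✓
  W = -3.605 -> Y = -10.816 ✓
All samples match this transformation.

(b) 3W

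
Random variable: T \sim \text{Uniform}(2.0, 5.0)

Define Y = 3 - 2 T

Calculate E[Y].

For Y = -2T + 3:
E[Y] = -2 * E[T] + 3
E[T] = (2 + 5)/2 = 3.5
E[Y] = -2 * 3.5 + 3 = -4

-4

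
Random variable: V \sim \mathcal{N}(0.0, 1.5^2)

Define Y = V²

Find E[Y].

Using E[X²] = Var(X) + (E[X])²:
E[V] = 0
Var(V) = 1.5^2 = 2.25
E[V²] = 2.25 + 0² = 2.25 + 0 = 2.25

2.25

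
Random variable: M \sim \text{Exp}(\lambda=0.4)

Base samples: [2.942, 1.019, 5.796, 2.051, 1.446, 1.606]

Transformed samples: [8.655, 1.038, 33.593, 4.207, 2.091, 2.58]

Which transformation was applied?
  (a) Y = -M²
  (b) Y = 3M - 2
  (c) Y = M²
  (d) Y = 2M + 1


Checking option (c) Y = M²:
  M = 2.942 -> Y = 8.655 ✓
  M = 1.019 -> Y = 1.038 ✓
  M = 5.796 -> Y = 33.593 ✓
All samples match this transformation.

(c) M²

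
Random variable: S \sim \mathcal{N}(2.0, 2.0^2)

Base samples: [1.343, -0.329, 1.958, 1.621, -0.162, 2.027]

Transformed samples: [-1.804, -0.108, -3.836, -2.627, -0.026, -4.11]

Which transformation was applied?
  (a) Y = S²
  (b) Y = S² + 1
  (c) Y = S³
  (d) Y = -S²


Checking option (d) Y = -S²:
  S = 1.343 -> Y = -1.804 ✓
  S = -0.329 -> Y = -0.108 ✓
  S = 1.958 -> Y = -3.836 ✓
All samples match this transformation.

(d) -S²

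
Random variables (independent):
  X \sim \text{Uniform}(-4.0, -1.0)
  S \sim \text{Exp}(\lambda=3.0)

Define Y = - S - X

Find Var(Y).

For independent RVs: Var(aX + bY) = a²Var(X) + b²Var(Y)
Var(X) = 0.75
Var(S) = 0.11111111
Var(Y) = (-1)²*0.75 + (-1)²*0.11111111
= 1*0.75 + 1*0.11111111 = 0.86111111

0.86111111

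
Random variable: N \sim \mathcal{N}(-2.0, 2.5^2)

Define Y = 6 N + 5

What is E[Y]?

For Y = 6N + 5:
E[Y] = 6 * E[N] + 5
E[N] = -2.0 = -2
E[Y] = 6 * (-2) + 5 = -7

-7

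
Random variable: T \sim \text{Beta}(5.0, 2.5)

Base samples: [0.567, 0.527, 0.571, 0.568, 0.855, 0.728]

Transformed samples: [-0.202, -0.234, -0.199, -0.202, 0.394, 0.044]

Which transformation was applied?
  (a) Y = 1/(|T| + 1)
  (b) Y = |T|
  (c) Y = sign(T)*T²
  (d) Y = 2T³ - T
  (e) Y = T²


Checking option (d) Y = 2T³ - T:
  T = 0.567 -> Y = -0.202 ✓
  T = 0.527 -> Y = -0.234 ✓
  T = 0.571 -> Y = -0.199 ✓
All samples match this transformation.

(d) 2T³ - T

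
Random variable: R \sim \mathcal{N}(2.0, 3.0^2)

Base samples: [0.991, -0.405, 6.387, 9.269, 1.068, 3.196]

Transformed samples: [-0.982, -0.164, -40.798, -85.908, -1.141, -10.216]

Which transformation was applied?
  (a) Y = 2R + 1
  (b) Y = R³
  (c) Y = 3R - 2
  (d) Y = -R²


Checking option (d) Y = -R²:
  R = 0.991 -> Y = -0.982 ✓
  R = -0.405 -> Y = -0.164 ✓
  R = 6.387 -> Y = -40.798 ✓
All samples match this transformation.

(d) -R²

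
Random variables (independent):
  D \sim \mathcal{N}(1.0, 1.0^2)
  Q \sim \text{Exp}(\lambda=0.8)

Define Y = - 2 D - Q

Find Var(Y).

For independent RVs: Var(aX + bY) = a²Var(X) + b²Var(Y)
Var(D) = 1
Var(Q) = 1.5625
Var(Y) = (-2)²*1 + (-1)²*1.5625
= 4*1 + 1*1.5625 = 5.5625

5.5625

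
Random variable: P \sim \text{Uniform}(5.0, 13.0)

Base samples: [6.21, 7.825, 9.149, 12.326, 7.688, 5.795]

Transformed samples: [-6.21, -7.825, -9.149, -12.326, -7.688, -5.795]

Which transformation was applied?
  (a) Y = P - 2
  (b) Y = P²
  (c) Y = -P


Checking option (c) Y = -P:
  P = 6.21 -> Y = -6.21 ✓
  P = 7.825 -> Y = -7.825 ✓
  P = 9.149 -> Y = -9.149 ✓
All samples match this transformation.

(c) -P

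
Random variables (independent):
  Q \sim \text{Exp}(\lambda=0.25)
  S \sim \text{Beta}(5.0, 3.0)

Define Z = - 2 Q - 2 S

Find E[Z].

E[Z] = -2*E[Q] - 2*E[S]
E[Q] = 4
E[S] = 0.625
E[Z] = -2*4 - 2*0.625 = -9.25

-9.25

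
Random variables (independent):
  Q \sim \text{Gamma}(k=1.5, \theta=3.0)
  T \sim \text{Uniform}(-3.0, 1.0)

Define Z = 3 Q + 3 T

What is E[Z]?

E[Z] = 3*E[Q] + 3*E[T]
E[Q] = 4.5
E[T] = -1
E[Z] = 3*4.5 + 3*(-1) = 10.5

10.5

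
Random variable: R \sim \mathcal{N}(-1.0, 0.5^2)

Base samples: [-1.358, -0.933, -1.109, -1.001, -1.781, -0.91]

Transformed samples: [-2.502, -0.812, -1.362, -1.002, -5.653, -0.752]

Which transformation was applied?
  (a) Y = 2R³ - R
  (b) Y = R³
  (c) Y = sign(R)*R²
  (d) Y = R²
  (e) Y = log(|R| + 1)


Checking option (b) Y = R³:
  R = -1.358 -> Y = -2.502 ✓
  R = -0.933 -> Y = -0.812 ✓
  R = -1.109 -> Y = -1.362 ✓
All samples match this transformation.

(b) R³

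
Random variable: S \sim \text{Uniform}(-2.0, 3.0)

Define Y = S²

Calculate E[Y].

Using E[X²] = Var(X) + (E[X])²:
E[S] = 0.5
Var(S) = (3 + 2)^2/12 = 2.0833333
E[S²] = 2.0833333 + 0.5² = 2.0833333 + 0.25 = 2.3333333

2.3333333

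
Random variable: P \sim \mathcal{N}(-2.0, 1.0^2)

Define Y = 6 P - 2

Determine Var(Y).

For Y = aP + b: Var(Y) = a² * Var(P)
Var(P) = 1.0^2 = 1
Var(Y) = 6² * 1 = 36 * 1 = 36

36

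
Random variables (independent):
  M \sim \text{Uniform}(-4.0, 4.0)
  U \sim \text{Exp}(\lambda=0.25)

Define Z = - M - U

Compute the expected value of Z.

E[Z] = -1*E[M] - 1*E[U]
E[M] = 0
E[U] = 4
E[Z] = -1*0 - 1*4 = -4

-4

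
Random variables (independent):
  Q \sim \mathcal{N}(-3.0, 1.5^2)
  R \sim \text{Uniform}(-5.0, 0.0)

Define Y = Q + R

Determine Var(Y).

For independent RVs: Var(aX + bY) = a²Var(X) + b²Var(Y)
Var(Q) = 2.25
Var(R) = 2.0833333
Var(Y) = 1²*2.25 + 1²*2.0833333
= 1*2.25 + 1*2.0833333 = 4.3333333

4.3333333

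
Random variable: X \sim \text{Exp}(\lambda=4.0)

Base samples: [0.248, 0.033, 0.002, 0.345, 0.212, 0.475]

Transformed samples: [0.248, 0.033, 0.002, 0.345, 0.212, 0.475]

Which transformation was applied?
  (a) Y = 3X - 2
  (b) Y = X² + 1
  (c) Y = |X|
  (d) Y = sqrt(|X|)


Checking option (c) Y = |X|:
  X = 0.248 -> Y = 0.248 ✓
  X = 0.033 -> Y = 0.033 ✓
  X = 0.002 -> Y = 0.002 ✓
All samples match this transformation.

(c) |X|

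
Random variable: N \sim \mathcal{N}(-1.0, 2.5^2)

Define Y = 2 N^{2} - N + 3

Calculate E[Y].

E[Y] = 2*E[N²] - 1*E[N] + 3
E[N] = -1
E[N²] = Var(N) + (E[N])² = 6.25 + 1 = 7.25
E[Y] = 2*7.25 - 1*(-1) + 3 = 18.5

18.5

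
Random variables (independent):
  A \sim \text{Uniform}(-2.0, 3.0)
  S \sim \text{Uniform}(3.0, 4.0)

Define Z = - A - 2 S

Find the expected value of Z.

E[Z] = -1*E[A] - 2*E[S]
E[A] = 0.5
E[S] = 3.5
E[Z] = -1*0.5 - 2*3.5 = -7.5

-7.5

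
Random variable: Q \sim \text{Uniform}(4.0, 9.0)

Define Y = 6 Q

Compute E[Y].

For Y = 6Q:
E[Y] = 6 * E[Q]
E[Q] = (4 + 9)/2 = 6.5
E[Y] = 6 * 6.5 = 39

39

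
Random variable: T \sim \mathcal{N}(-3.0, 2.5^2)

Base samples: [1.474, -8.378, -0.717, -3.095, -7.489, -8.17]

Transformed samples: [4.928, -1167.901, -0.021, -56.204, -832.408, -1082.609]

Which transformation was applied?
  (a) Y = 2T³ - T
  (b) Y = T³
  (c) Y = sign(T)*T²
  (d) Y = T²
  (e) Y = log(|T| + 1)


Checking option (a) Y = 2T³ - T:
  T = 1.474 -> Y = 4.928 ✓
  T = -8.378 -> Y = -1167.901 ✓
  T = -0.717 -> Y = -0.021 ✓
All samples match this transformation.

(a) 2T³ - T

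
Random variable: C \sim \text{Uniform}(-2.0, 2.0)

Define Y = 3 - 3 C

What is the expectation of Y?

For Y = -3C + 3:
E[Y] = -3 * E[C] + 3
E[C] = (-2 + 2)/2 = 0
E[Y] = -3 * 0 + 3 = 3

3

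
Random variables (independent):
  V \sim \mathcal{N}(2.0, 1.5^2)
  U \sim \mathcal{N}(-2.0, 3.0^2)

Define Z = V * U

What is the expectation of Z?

For independent RVs: E[XY] = E[X]*E[Y]
E[V] = 2
E[U] = -2
E[Z] = 2 * (-2) = -4

-4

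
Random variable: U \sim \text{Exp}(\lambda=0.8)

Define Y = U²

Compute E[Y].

E[U²] = Var(U) + (E[U])² = 1.5625 + 1.5625 = 3.125

3.125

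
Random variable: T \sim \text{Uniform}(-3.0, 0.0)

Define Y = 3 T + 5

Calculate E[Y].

For Y = 3T + 5:
E[Y] = 3 * E[T] + 5
E[T] = (-3 + 0)/2 = -1.5
E[Y] = 3 * (-1.5) + 5 = 0.5

0.5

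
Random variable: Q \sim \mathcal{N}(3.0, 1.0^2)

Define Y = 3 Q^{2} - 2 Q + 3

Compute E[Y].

E[Y] = 3*E[Q²] - 2*E[Q] + 3
E[Q] = 3
E[Q²] = Var(Q) + (E[Q])² = 1 + 9 = 10
E[Y] = 3*10 - 2*3 + 3 = 27

27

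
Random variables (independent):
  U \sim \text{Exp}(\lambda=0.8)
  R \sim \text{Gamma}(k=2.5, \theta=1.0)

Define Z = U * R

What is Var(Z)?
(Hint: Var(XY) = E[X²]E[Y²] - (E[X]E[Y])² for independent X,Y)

Var(XY) = E[X²]E[Y²] - (E[X]E[Y])²
E[U] = 1.25, Var(U) = 1.5625
E[R] = 2.5, Var(R) = 2.5
E[U²] = 1.5625 + 1.25² = 3.125
E[R²] = 2.5 + 2.5² = 8.75
Var(Z) = 3.125*8.75 - (1.25*2.5)²
= 27.34375 - 9.765625 = 17.578125

17.578125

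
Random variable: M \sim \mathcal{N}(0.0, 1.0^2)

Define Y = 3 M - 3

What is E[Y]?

For Y = 3M - 3:
E[Y] = 3 * E[M] - 3
E[M] = 0.0 = 0
E[Y] = 3 * 0 - 3 = -3

-3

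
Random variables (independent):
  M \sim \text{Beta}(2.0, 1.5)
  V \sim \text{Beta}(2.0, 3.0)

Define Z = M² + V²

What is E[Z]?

E[Z] = E[M²] + E[V²]
E[M²] = Var(M) + E[M]² = 0.054421769 + 0.32653061 = 0.38095238
E[V²] = Var(V) + E[V]² = 0.04 + 0.16 = 0.2
E[Z] = 0.38095238 + 0.2 = 0.58095238

0.58095238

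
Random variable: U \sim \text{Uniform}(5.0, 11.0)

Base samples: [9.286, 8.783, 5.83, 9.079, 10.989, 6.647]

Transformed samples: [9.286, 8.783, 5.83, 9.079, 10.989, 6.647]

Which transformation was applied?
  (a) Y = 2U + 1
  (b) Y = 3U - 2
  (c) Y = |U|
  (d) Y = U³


Checking option (c) Y = |U|:
  U = 9.286 -> Y = 9.286 ✓
  U = 8.783 -> Y = 8.783 ✓
  U = 5.83 -> Y = 5.83 ✓
All samples match this transformation.

(c) |U|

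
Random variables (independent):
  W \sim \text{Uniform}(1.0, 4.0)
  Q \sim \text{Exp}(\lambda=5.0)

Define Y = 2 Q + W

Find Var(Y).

For independent RVs: Var(aX + bY) = a²Var(X) + b²Var(Y)
Var(W) = 0.75
Var(Q) = 0.04
Var(Y) = 1²*0.75 + 2²*0.04
= 1*0.75 + 4*0.04 = 0.91

0.91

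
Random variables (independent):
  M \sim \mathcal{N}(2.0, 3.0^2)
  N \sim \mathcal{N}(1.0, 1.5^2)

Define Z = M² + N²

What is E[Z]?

E[Z] = E[M²] + E[N²]
E[M²] = Var(M) + E[M]² = 9 + 4 = 13
E[N²] = Var(N) + E[N]² = 2.25 + 1 = 3.25
E[Z] = 13 + 3.25 = 16.25

16.25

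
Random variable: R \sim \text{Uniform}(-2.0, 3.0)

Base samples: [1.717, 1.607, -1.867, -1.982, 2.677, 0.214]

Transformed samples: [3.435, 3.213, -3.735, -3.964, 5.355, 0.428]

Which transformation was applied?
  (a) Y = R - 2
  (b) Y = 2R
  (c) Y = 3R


Checking option (b) Y = 2R:
  R = 1.717 -> Y = 3.435 ✓
  R = 1.607 -> Y = 3.213 ✓
  R = -1.867 -> Y = -3.735 ✓
All samples match this transformation.

(b) 2R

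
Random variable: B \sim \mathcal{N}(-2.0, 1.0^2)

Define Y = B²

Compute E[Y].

Using E[X²] = Var(X) + (E[X])²:
E[B] = -2
Var(B) = 1.0^2 = 1
E[B²] = 1 + (-2)² = 1 + 4 = 5

5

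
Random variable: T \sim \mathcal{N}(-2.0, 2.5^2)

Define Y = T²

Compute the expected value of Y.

E[T²] = Var(T) + (E[T])² = 6.25 + 4 = 10.25

10.25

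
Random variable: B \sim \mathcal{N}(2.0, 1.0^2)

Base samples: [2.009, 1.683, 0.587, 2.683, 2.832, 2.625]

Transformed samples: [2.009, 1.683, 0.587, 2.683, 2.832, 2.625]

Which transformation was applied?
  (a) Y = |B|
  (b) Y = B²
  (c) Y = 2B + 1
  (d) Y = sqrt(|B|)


Checking option (a) Y = |B|:
  B = 2.009 -> Y = 2.009 ✓
  B = 1.683 -> Y = 1.683 ✓
  B = 0.587 -> Y = 0.587 ✓
All samples match this transformation.

(a) |B|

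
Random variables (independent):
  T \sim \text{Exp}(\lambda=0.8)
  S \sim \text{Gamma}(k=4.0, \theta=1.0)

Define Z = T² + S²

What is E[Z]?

E[Z] = E[T²] + E[S²]
E[T²] = Var(T) + E[T]² = 1.5625 + 1.5625 = 3.125
E[S²] = Var(S) + E[S]² = 4 + 16 = 20
E[Z] = 3.125 + 20 = 23.125

23.125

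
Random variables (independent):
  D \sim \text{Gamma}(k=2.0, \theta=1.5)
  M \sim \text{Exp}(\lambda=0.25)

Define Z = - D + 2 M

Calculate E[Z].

E[Z] = -1*E[D] + 2*E[M]
E[D] = 3
E[M] = 4
E[Z] = -1*3 + 2*4 = 5

5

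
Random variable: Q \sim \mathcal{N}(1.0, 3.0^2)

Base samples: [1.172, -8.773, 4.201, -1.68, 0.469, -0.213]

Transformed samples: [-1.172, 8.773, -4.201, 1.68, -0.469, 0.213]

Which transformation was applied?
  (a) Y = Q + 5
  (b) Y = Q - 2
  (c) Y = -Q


Checking option (c) Y = -Q:
  Q = 1.172 -> Y = -1.172 ✓
  Q = -8.773 -> Y = 8.773 ✓
  Q = 4.201 -> Y = -4.201 ✓
All samples match this transformation.

(c) -Q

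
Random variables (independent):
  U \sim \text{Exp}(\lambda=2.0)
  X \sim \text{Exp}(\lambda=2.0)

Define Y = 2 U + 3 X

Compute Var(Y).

For independent RVs: Var(aX + bY) = a²Var(X) + b²Var(Y)
Var(U) = 0.25
Var(X) = 0.25
Var(Y) = 2²*0.25 + 3²*0.25
= 4*0.25 + 9*0.25 = 3.25

3.25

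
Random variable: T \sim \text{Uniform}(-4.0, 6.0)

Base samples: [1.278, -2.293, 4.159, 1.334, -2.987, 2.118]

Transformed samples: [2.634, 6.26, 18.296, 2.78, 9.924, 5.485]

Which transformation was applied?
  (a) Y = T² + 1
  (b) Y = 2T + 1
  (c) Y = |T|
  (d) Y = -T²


Checking option (a) Y = T² + 1:
  T = 1.278 -> Y = 2.634 ✓
  T = -2.293 -> Y = 6.26 ✓
  T = 4.159 -> Y = 18.296 ✓
All samples match this transformation.

(a) T² + 1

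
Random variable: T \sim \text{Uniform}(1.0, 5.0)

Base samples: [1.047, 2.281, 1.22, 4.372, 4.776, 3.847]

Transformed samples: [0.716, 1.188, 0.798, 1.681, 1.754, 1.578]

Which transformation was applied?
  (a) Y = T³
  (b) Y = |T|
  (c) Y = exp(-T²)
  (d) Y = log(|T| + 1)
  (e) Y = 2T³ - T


Checking option (d) Y = log(|T| + 1):
  T = 1.047 -> Y = 0.716 ✓
  T = 2.281 -> Y = 1.188 ✓
  T = 1.22 -> Y = 0.798 ✓
All samples match this transformation.

(d) log(|T| + 1)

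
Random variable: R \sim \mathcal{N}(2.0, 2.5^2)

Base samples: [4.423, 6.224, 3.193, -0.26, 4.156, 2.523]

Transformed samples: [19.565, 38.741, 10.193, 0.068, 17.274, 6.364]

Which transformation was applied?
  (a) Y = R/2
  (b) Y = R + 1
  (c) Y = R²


Checking option (c) Y = R²:
  R = 4.423 -> Y = 19.565 ✓
  R = 6.224 -> Y = 38.741 ✓
  R = 3.193 -> Y = 10.193 ✓
All samples match this transformation.

(c) R²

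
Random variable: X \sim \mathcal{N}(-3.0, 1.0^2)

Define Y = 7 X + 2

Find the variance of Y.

For Y = aX + b: Var(Y) = a² * Var(X)
Var(X) = 1.0^2 = 1
Var(Y) = 7² * 1 = 49 * 1 = 49

49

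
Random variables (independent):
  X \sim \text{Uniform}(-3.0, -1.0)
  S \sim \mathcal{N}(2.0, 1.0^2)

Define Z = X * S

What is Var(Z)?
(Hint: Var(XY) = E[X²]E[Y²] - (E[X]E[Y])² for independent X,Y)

Var(XY) = E[X²]E[Y²] - (E[X]E[Y])²
E[X] = -2, Var(X) = 0.33333333
E[S] = 2, Var(S) = 1
E[X²] = 0.33333333 + (-2)² = 4.3333333
E[S²] = 1 + 2² = 5
Var(Z) = 4.3333333*5 - (-2*2)²
= 21.666667 - 16 = 5.6666667

5.6666667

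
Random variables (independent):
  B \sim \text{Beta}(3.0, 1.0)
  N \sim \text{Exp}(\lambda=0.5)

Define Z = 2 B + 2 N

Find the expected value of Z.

E[Z] = 2*E[B] + 2*E[N]
E[B] = 0.75
E[N] = 2
E[Z] = 2*0.75 + 2*2 = 5.5

5.5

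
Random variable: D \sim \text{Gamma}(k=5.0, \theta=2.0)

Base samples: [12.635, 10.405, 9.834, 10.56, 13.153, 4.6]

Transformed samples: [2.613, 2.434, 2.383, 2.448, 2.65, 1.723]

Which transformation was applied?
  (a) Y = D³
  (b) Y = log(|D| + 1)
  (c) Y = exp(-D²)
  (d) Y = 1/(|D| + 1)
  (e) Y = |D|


Checking option (b) Y = log(|D| + 1):
  D = 12.635 -> Y = 2.613 ✓
  D = 10.405 -> Y = 2.434 ✓
  D = 9.834 -> Y = 2.383 ✓
All samples match this transformation.

(b) log(|D| + 1)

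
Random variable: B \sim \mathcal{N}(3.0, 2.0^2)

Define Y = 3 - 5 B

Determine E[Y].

For Y = -5B + 3:
E[Y] = -5 * E[B] + 3
E[B] = 3.0 = 3
E[Y] = -5 * 3 + 3 = -12

-12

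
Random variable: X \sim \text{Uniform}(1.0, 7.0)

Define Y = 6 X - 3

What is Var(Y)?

For Y = aX + b: Var(Y) = a² * Var(X)
Var(X) = (7 - 1)^2/12 = 3
Var(Y) = 6² * 3 = 36 * 3 = 108

108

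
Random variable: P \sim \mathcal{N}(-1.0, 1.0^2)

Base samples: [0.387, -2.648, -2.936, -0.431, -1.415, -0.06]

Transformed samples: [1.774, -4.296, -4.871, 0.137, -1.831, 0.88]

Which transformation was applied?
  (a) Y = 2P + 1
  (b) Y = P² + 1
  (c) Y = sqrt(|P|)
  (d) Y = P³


Checking option (a) Y = 2P + 1:
  P = 0.387 -> Y = 1.774 ✓
  P = -2.648 -> Y = -4.296 ✓
  P = -2.936 -> Y = -4.871 ✓
All samples match this transformation.

(a) 2P + 1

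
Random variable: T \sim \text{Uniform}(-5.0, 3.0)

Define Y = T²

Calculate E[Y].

E[T²] = Var(T) + (E[T])² = 5.3333333 + 1 = 6.3333333

6.3333333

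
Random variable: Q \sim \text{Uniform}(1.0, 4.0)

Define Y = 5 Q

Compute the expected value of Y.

For Y = 5Q:
E[Y] = 5 * E[Q]
E[Q] = (1 + 4)/2 = 2.5
E[Y] = 5 * 2.5 = 12.5

12.5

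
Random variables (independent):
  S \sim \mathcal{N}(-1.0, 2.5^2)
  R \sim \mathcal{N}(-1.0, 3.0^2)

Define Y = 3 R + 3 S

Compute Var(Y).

For independent RVs: Var(aX + bY) = a²Var(X) + b²Var(Y)
Var(S) = 6.25
Var(R) = 9
Var(Y) = 3²*6.25 + 3²*9
= 9*6.25 + 9*9 = 137.25

137.25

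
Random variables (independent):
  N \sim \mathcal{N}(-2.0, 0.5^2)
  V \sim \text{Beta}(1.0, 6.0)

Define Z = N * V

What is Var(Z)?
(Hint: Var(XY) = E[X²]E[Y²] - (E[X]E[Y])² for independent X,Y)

Var(XY) = E[X²]E[Y²] - (E[X]E[Y])²
E[N] = -2, Var(N) = 0.25
E[V] = 0.14285714, Var(V) = 0.015306122
E[N²] = 0.25 + (-2)² = 4.25
E[V²] = 0.015306122 + 0.14285714² = 0.035714286
Var(Z) = 4.25*0.035714286 - (-2*0.14285714)²
= 0.15178571 - 0.081632653 = 0.070153061

0.070153061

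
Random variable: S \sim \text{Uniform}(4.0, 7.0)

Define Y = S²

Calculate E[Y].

E[S²] = Var(S) + (E[S])² = 0.75 + 30.25 = 31

31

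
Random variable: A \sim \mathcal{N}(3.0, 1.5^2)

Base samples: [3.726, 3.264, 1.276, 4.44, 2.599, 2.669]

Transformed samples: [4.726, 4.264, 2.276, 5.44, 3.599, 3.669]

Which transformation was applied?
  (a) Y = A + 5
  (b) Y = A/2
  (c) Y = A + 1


Checking option (c) Y = A + 1:
  A = 3.726 -> Y = 4.726 ✓
  A = 3.264 -> Y = 4.264 ✓
  A = 1.276 -> Y = 2.276 ✓
All samples match this transformation.

(c) A + 1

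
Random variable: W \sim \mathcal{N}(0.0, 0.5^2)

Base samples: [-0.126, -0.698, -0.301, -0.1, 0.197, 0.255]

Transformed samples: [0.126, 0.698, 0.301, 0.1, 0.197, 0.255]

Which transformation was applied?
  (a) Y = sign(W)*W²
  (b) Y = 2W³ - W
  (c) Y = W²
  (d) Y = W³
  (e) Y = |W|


Checking option (e) Y = |W|:
  W = -0.126 -> Y = 0.126 ✓
  W = -0.698 -> Y = 0.698 ✓
  W = -0.301 -> Y = 0.301 ✓
All samples match this transformation.

(e) |W|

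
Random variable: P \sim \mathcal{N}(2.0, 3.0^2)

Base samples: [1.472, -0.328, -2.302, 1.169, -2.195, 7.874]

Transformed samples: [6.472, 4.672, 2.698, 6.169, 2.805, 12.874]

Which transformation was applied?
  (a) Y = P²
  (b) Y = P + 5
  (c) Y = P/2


Checking option (b) Y = P + 5:
  P = 1.472 -> Y = 6.472 ✓
  P = -0.328 -> Y = 4.672 ✓
  P = -2.302 -> Y = 2.698 ✓
All samples match this transformation.

(b) P + 5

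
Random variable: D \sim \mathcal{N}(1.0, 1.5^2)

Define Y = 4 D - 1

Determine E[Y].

For Y = 4D - 1:
E[Y] = 4 * E[D] - 1
E[D] = 1.0 = 1
E[Y] = 4 * 1 - 1 = 3

3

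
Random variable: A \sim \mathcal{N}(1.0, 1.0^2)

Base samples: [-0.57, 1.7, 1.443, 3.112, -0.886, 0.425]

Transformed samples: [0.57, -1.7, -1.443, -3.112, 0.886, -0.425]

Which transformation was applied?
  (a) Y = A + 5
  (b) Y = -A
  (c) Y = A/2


Checking option (b) Y = -A:
  A = -0.57 -> Y = 0.57 ✓
  A = 1.7 -> Y = -1.7 ✓
  A = 1.443 -> Y = -1.443 ✓
All samples match this transformation.

(b) -A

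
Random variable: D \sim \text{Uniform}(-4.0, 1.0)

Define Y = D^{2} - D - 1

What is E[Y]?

E[Y] = 1*E[D²] - 1*E[D] - 1
E[D] = -1.5
E[D²] = Var(D) + (E[D])² = 2.0833333 + 2.25 = 4.3333333
E[Y] = 1*4.3333333 - 1*(-1.5) - 1 = 4.8333333

4.8333333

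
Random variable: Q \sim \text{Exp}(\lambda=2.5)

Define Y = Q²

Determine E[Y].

Using E[X²] = Var(X) + (E[X])²:
E[Q] = 0.4
Var(Q) = 1/2.5^2 = 0.16
E[Q²] = 0.16 + 0.4² = 0.16 + 0.16 = 0.32

0.32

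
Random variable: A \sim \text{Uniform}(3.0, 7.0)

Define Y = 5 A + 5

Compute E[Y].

For Y = 5A + 5:
E[Y] = 5 * E[A] + 5
E[A] = (3 + 7)/2 = 5
E[Y] = 5 * 5 + 5 = 30

30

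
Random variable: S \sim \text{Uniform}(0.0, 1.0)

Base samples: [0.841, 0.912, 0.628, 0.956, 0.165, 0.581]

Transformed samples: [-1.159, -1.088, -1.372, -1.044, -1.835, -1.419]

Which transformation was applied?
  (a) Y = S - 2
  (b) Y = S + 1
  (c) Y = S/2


Checking option (a) Y = S - 2:
  S = 0.841 -> Y = -1.159 ✓
  S = 0.912 -> Y = -1.088 ✓
  S = 0.628 -> Y = -1.372 ✓
All samples match this transformation.

(a) S - 2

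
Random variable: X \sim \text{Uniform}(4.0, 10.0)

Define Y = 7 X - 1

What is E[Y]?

For Y = 7X - 1:
E[Y] = 7 * E[X] - 1
E[X] = (4 + 10)/2 = 7
E[Y] = 7 * 7 - 1 = 48

48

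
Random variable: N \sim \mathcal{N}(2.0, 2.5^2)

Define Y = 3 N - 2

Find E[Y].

For Y = 3N - 2:
E[Y] = 3 * E[N] - 2
E[N] = 2.0 = 2
E[Y] = 3 * 2 - 2 = 4

4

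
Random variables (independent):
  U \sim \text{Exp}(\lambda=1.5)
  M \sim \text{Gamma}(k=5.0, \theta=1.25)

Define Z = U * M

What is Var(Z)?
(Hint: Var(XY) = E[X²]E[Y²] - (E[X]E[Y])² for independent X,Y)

Var(XY) = E[X²]E[Y²] - (E[X]E[Y])²
E[U] = 0.66666667, Var(U) = 0.44444444
E[M] = 6.25, Var(M) = 7.8125
E[U²] = 0.44444444 + 0.66666667² = 0.88888889
E[M²] = 7.8125 + 6.25² = 46.875
Var(Z) = 0.88888889*46.875 - (0.66666667*6.25)²
= 41.666667 - 17.361111 = 24.305556

24.305556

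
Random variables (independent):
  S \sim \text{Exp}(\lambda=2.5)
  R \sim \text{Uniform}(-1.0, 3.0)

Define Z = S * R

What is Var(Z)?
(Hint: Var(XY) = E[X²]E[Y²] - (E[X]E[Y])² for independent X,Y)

Var(XY) = E[X²]E[Y²] - (E[X]E[Y])²
E[S] = 0.4, Var(S) = 0.16
E[R] = 1, Var(R) = 1.3333333
E[S²] = 0.16 + 0.4² = 0.32
E[R²] = 1.3333333 + 1² = 2.3333333
Var(Z) = 0.32*2.3333333 - (0.4*1)²
= 0.74666667 - 0.16 = 0.58666667

0.58666667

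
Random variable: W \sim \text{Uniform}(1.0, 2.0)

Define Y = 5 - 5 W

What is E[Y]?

For Y = -5W + 5:
E[Y] = -5 * E[W] + 5
E[W] = (1 + 2)/2 = 1.5
E[Y] = -5 * 1.5 + 5 = -2.5

-2.5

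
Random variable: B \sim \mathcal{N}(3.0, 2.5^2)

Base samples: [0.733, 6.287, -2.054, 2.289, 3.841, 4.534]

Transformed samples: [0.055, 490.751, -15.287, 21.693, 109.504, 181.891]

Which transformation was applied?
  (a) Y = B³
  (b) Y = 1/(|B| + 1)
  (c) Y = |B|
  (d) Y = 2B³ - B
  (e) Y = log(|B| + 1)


Checking option (d) Y = 2B³ - B:
  B = 0.733 -> Y = 0.055 ✓
  B = 6.287 -> Y = 490.751 ✓
  B = -2.054 -> Y = -15.287 ✓
All samples match this transformation.

(d) 2B³ - B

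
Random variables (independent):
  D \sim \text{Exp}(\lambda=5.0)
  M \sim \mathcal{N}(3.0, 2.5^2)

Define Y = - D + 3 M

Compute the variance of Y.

For independent RVs: Var(aX + bY) = a²Var(X) + b²Var(Y)
Var(D) = 0.04
Var(M) = 6.25
Var(Y) = (-1)²*0.04 + 3²*6.25
= 1*0.04 + 9*6.25 = 56.29

56.29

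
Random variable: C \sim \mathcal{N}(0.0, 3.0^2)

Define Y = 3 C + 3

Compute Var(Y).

For Y = aC + b: Var(Y) = a² * Var(C)
Var(C) = 3.0^2 = 9
Var(Y) = 3² * 9 = 9 * 9 = 81

81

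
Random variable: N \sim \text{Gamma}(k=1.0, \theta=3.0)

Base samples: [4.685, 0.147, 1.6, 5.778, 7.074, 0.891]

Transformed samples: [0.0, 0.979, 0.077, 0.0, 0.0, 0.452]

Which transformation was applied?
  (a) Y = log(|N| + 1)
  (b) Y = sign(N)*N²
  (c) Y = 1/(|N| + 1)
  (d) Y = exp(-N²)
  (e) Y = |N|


Checking option (d) Y = exp(-N²):
  N = 4.685 -> Y = 0.0 ✓
  N = 0.147 -> Y = 0.979 ✓
  N = 1.6 -> Y = 0.077 ✓
All samples match this transformation.

(d) exp(-N²)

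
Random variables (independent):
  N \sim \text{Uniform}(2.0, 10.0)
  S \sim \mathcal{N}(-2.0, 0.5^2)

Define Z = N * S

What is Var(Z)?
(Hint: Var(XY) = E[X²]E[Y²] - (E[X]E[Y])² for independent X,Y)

Var(XY) = E[X²]E[Y²] - (E[X]E[Y])²
E[N] = 6, Var(N) = 5.3333333
E[S] = -2, Var(S) = 0.25
E[N²] = 5.3333333 + 6² = 41.333333
E[S²] = 0.25 + (-2)² = 4.25
Var(Z) = 41.333333*4.25 - (6*(-2))²
= 175.66667 - 144 = 31.666667

31.666667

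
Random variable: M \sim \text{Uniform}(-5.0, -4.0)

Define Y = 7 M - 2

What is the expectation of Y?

For Y = 7M - 2:
E[Y] = 7 * E[M] - 2
E[M] = (-5 - 4)/2 = -4.5
E[Y] = 7 * (-4.5) - 2 = -33.5

-33.5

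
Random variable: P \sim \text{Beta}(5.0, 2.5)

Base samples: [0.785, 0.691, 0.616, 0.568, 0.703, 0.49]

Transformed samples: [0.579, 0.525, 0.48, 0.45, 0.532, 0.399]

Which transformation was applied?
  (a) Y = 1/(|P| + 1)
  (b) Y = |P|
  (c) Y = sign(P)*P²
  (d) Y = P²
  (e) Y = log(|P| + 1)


Checking option (e) Y = log(|P| + 1):
  P = 0.785 -> Y = 0.579 ✓
  P = 0.691 -> Y = 0.525 ✓
  P = 0.616 -> Y = 0.48 ✓
All samples match this transformation.

(e) log(|P| + 1)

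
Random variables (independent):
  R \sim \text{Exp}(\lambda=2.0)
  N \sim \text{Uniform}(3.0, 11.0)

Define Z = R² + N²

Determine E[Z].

E[Z] = E[R²] + E[N²]
E[R²] = Var(R) + E[R]² = 0.25 + 0.25 = 0.5
E[N²] = Var(N) + E[N]² = 5.3333333 + 49 = 54.333333
E[Z] = 0.5 + 54.333333 = 54.833333

54.833333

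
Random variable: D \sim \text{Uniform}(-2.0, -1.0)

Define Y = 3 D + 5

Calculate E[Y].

For Y = 3D + 5:
E[Y] = 3 * E[D] + 5
E[D] = (-2 - 1)/2 = -1.5
E[Y] = 3 * (-1.5) + 5 = 0.5

0.5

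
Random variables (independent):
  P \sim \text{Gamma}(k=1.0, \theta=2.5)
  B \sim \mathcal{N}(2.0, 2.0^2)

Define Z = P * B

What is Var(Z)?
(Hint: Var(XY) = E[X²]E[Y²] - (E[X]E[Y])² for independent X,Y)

Var(XY) = E[X²]E[Y²] - (E[X]E[Y])²
E[P] = 2.5, Var(P) = 6.25
E[B] = 2, Var(B) = 4
E[P²] = 6.25 + 2.5² = 12.5
E[B²] = 4 + 2² = 8
Var(Z) = 12.5*8 - (2.5*2)²
= 100 - 25 = 75

75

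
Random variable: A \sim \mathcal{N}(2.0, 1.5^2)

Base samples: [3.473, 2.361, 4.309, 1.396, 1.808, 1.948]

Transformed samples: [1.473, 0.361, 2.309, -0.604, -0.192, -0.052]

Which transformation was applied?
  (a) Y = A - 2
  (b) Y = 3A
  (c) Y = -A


Checking option (a) Y = A - 2:
  A = 3.473 -> Y = 1.473 ✓
  A = 2.361 -> Y = 0.361 ✓
  A = 4.309 -> Y = 2.309 ✓
All samples match this transformation.

(a) A - 2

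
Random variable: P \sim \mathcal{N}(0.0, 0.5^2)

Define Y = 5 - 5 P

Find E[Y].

For Y = -5P + 5:
E[Y] = -5 * E[P] + 5
E[P] = 0.0 = 0
E[Y] = -5 * 0 + 5 = 5

5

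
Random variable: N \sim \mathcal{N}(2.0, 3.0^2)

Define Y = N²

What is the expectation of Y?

E[N²] = Var(N) + (E[N])² = 9 + 4 = 13

13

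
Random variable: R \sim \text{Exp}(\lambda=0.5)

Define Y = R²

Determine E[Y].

E[R²] = Var(R) + (E[R])² = 4 + 4 = 8

8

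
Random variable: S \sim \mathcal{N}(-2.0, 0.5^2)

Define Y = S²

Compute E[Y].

Using E[X²] = Var(X) + (E[X])²:
E[S] = -2
Var(S) = 0.5^2 = 0.25
E[S²] = 0.25 + (-2)² = 0.25 + 4 = 4.25

4.25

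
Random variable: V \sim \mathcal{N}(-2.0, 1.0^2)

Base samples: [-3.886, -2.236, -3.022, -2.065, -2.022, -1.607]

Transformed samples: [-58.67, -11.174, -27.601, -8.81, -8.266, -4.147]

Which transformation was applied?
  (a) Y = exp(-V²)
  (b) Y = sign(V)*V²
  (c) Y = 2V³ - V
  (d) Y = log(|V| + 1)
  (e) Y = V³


Checking option (e) Y = V³:
  V = -3.886 -> Y = -58.67 ✓
  V = -2.236 -> Y = -11.174 ✓
  V = -3.022 -> Y = -27.601 ✓
All samples match this transformation.

(e) V³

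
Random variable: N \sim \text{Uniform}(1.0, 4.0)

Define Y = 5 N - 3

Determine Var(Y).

For Y = aN + b: Var(Y) = a² * Var(N)
Var(N) = (4 - 1)^2/12 = 0.75
Var(Y) = 5² * 0.75 = 25 * 0.75 = 18.75

18.75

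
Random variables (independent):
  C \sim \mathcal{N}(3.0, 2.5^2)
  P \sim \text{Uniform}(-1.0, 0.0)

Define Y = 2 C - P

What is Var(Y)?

For independent RVs: Var(aX + bY) = a²Var(X) + b²Var(Y)
Var(C) = 6.25
Var(P) = 0.083333333
Var(Y) = 2²*6.25 + (-1)²*0.083333333
= 4*6.25 + 1*0.083333333 = 25.083333

25.083333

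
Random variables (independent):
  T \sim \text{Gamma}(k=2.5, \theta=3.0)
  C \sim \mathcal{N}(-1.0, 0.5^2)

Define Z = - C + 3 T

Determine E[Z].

E[Z] = 3*E[T] - 1*E[C]
E[T] = 7.5
E[C] = -1
E[Z] = 3*7.5 - 1*(-1) = 23.5

23.5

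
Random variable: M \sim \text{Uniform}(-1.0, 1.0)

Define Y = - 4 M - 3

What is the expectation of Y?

For Y = -4M - 3:
E[Y] = -4 * E[M] - 3
E[M] = (-1 + 1)/2 = 0
E[Y] = -4 * 0 - 3 = -3

-3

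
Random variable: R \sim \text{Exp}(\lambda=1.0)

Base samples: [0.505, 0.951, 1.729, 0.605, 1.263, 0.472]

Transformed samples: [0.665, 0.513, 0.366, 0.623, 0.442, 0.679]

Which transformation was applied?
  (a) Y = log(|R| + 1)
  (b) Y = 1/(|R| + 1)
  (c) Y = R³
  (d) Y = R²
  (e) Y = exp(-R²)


Checking option (b) Y = 1/(|R| + 1):
  R = 0.505 -> Y = 0.665 ✓
  R = 0.951 -> Y = 0.513 ✓
  R = 1.729 -> Y = 0.366 ✓
All samples match this transformation.

(b) 1/(|R| + 1)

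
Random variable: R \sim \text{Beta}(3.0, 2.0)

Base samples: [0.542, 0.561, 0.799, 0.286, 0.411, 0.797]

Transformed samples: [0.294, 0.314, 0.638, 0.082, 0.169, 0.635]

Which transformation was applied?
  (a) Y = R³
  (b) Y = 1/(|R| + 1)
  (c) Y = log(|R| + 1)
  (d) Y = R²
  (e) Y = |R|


Checking option (d) Y = R²:
  R = 0.542 -> Y = 0.294 ✓
  R = 0.561 -> Y = 0.314 ✓
  R = 0.799 -> Y = 0.638 ✓
All samples match this transformation.

(d) R²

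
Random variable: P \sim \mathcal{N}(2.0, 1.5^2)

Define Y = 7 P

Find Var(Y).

For Y = aP + b: Var(Y) = a² * Var(P)
Var(P) = 1.5^2 = 2.25
Var(Y) = 7² * 2.25 = 49 * 2.25 = 110.25

110.25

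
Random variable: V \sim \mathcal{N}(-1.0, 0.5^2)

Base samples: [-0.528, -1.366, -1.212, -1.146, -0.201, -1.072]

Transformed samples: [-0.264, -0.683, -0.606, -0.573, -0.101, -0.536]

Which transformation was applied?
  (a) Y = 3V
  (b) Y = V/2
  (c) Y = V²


Checking option (b) Y = V/2:
  V = -0.528 -> Y = -0.264 ✓
  V = -1.366 -> Y = -0.683 ✓
  V = -1.212 -> Y = -0.606 ✓
All samples match this transformation.

(b) V/2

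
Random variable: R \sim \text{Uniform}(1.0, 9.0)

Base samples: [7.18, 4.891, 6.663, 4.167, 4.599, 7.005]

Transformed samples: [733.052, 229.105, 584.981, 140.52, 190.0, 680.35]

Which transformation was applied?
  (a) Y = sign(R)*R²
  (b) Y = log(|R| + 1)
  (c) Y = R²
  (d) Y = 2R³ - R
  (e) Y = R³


Checking option (d) Y = 2R³ - R:
  R = 7.18 -> Y = 733.052 ✓
  R = 4.891 -> Y = 229.105 ✓
  R = 6.663 -> Y = 584.981 ✓
All samples match this transformation.

(d) 2R³ - R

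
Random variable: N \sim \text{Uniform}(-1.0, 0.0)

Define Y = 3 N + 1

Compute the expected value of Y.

For Y = 3N + 1:
E[Y] = 3 * E[N] + 1
E[N] = (-1 + 0)/2 = -0.5
E[Y] = 3 * (-0.5) + 1 = -0.5

-0.5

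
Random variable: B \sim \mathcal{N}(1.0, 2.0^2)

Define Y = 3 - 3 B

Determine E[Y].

For Y = -3B + 3:
E[Y] = -3 * E[B] + 3
E[B] = 1.0 = 1
E[Y] = -3 * 1 + 3 = 0

0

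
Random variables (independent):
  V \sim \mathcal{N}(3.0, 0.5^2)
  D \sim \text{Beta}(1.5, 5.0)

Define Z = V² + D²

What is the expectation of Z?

E[Z] = E[V²] + E[D²]
E[V²] = Var(V) + E[V]² = 0.25 + 9 = 9.25
E[D²] = Var(D) + E[D]² = 0.023668639 + 0.053254438 = 0.076923077
E[Z] = 9.25 + 0.076923077 = 9.3269231

9.3269231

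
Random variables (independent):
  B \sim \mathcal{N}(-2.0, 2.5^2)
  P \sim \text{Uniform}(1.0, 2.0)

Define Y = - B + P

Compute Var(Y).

For independent RVs: Var(aX + bY) = a²Var(X) + b²Var(Y)
Var(B) = 6.25
Var(P) = 0.083333333
Var(Y) = (-1)²*6.25 + 1²*0.083333333
= 1*6.25 + 1*0.083333333 = 6.3333333

6.3333333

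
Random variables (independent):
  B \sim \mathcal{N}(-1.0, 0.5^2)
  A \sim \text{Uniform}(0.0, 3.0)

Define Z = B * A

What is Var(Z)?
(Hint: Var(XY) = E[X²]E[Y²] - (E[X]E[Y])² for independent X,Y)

Var(XY) = E[X²]E[Y²] - (E[X]E[Y])²
E[B] = -1, Var(B) = 0.25
E[A] = 1.5, Var(A) = 0.75
E[B²] = 0.25 + (-1)² = 1.25
E[A²] = 0.75 + 1.5² = 3
Var(Z) = 1.25*3 - (-1*1.5)²
= 3.75 - 2.25 = 1.5

1.5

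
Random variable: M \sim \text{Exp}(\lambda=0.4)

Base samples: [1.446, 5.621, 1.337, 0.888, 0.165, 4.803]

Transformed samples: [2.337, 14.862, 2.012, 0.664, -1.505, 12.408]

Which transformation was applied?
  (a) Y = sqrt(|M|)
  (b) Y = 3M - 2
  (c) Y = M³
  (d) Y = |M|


Checking option (b) Y = 3M - 2:
  M = 1.446 -> Y = 2.337 ✓
  M = 5.621 -> Y = 14.862 ✓
  M = 1.337 -> Y = 2.012 ✓
All samples match this transformation.

(b) 3M - 2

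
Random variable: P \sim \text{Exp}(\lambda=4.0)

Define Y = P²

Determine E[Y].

Using E[X²] = Var(X) + (E[X])²:
E[P] = 0.25
Var(P) = 1/4.0^2 = 0.0625
E[P²] = 0.0625 + 0.25² = 0.0625 + 0.0625 = 0.125

0.125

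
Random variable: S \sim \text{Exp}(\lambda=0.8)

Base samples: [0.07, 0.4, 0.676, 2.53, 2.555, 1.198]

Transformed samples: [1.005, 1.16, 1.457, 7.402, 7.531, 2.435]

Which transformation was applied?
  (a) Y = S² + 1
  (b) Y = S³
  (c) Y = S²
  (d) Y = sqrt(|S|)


Checking option (a) Y = S² + 1:
  S = 0.07 -> Y = 1.005 ✓
  S = 0.4 -> Y = 1.16 ✓
  S = 0.676 -> Y = 1.457 ✓
All samples match this transformation.

(a) S² + 1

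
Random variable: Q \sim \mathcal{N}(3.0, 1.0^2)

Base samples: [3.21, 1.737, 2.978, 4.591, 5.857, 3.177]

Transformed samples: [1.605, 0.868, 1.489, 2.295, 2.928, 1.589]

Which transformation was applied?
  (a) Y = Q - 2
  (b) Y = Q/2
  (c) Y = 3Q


Checking option (b) Y = Q/2:
  Q = 3.21 -> Y = 1.605 ✓
  Q = 1.737 -> Y = 0.868 ✓
  Q = 2.978 -> Y = 1.489 ✓
All samples match this transformation.

(b) Q/2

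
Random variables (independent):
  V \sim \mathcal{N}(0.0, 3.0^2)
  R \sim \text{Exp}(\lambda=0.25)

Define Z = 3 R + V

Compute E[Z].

E[Z] = 1*E[V] + 3*E[R]
E[V] = 0
E[R] = 4
E[Z] = 1*0 + 3*4 = 12

12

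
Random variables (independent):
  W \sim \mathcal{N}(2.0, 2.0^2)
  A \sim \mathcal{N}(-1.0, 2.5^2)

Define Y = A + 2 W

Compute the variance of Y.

For independent RVs: Var(aX + bY) = a²Var(X) + b²Var(Y)
Var(W) = 4
Var(A) = 6.25
Var(Y) = 2²*4 + 1²*6.25
= 4*4 + 1*6.25 = 22.25

22.25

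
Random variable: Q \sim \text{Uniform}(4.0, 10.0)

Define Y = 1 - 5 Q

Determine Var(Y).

For Y = aQ + b: Var(Y) = a² * Var(Q)
Var(Q) = (10 - 4)^2/12 = 3
Var(Y) = (-5)² * 3 = 25 * 3 = 75

75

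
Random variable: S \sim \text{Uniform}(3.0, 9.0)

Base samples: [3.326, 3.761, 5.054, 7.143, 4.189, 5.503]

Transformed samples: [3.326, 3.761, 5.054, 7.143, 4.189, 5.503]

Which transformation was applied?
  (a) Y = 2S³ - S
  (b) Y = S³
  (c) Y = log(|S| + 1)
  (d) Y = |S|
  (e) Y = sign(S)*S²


Checking option (d) Y = |S|:
  S = 3.326 -> Y = 3.326 ✓
  S = 3.761 -> Y = 3.761 ✓
  S = 5.054 -> Y = 5.054 ✓
All samples match this transformation.

(d) |S|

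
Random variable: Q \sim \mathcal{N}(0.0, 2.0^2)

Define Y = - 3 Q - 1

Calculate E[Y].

For Y = -3Q - 1:
E[Y] = -3 * E[Q] - 1
E[Q] = 0.0 = 0
E[Y] = -3 * 0 - 1 = -1

-1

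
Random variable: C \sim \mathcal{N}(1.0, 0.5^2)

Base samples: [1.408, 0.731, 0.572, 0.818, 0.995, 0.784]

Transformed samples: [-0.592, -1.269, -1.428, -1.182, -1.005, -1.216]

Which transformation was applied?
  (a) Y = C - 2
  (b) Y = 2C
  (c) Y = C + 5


Checking option (a) Y = C - 2:
  C = 1.408 -> Y = -0.592 ✓
  C = 0.731 -> Y = -1.269 ✓
  C = 0.572 -> Y = -1.428 ✓
All samples match this transformation.

(a) C - 2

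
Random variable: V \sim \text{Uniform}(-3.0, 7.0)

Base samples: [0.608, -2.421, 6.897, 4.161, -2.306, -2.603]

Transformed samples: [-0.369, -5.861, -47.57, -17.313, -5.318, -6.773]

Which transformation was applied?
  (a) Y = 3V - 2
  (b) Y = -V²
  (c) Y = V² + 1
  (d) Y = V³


Checking option (b) Y = -V²:
  V = 0.608 -> Y = -0.369 ✓
  V = -2.421 -> Y = -5.861 ✓
  V = 6.897 -> Y = -47.57 ✓
All samples match this transformation.

(b) -V²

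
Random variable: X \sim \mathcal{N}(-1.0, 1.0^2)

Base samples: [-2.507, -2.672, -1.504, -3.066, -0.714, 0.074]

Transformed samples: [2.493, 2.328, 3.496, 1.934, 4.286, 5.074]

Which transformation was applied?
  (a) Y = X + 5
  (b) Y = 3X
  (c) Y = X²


Checking option (a) Y = X + 5:
  X = -2.507 -> Y = 2.493 ✓
  X = -2.672 -> Y = 2.328 ✓
  X = -1.504 -> Y = 3.496 ✓
All samples match this transformation.

(a) X + 5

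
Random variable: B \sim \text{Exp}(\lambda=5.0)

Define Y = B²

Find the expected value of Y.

E[B²] = Var(B) + (E[B])² = 0.04 + 0.04 = 0.08

0.08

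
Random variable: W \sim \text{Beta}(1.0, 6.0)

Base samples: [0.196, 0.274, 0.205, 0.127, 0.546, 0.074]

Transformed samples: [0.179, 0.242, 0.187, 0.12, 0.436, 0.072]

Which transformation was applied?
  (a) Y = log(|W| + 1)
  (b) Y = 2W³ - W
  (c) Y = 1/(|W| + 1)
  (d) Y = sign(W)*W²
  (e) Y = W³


Checking option (a) Y = log(|W| + 1):
  W = 0.196 -> Y = 0.179 ✓
  W = 0.274 -> Y = 0.242 ✓
  W = 0.205 -> Y = 0.187 ✓
All samples match this transformation.

(a) log(|W| + 1)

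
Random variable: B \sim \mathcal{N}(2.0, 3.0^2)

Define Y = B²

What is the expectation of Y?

Using E[X²] = Var(X) + (E[X])²:
E[B] = 2
Var(B) = 3.0^2 = 9
E[B²] = 9 + 2² = 9 + 4 = 13

13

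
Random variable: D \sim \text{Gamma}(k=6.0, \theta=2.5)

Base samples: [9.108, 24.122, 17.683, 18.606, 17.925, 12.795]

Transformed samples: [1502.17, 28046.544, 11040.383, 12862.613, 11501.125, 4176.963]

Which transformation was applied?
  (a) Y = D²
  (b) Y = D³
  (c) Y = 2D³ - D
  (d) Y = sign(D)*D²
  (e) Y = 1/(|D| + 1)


Checking option (c) Y = 2D³ - D:
  D = 9.108 -> Y = 1502.17 ✓
  D = 24.122 -> Y = 28046.544 ✓
  D = 17.683 -> Y = 11040.383 ✓
All samples match this transformation.

(c) 2D³ - D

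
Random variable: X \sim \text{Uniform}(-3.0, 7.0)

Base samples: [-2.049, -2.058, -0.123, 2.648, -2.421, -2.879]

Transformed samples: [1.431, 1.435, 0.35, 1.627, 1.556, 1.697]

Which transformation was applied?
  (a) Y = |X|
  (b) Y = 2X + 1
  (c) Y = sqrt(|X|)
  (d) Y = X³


Checking option (c) Y = sqrt(|X|):
  X = -2.049 -> Y = 1.431 ✓
  X = -2.058 -> Y = 1.435 ✓
  X = -0.123 -> Y = 0.35 ✓
All samples match this transformation.

(c) sqrt(|X|)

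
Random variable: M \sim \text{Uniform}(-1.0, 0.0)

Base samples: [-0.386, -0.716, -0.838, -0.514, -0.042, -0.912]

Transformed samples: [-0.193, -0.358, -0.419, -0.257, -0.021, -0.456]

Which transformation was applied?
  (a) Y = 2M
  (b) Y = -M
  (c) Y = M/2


Checking option (c) Y = M/2:
  M = -0.386 -> Y = -0.193 ✓
  M = -0.716 -> Y = -0.358 ✓
  M = -0.838 -> Y = -0.419 ✓
All samples match this transformation.

(c) M/2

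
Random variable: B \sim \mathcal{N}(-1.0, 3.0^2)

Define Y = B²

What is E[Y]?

E[B²] = Var(B) + (E[B])² = 9 + 1 = 10

10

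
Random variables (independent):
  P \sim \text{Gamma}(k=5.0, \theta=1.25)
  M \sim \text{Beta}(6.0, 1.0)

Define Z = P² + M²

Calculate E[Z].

E[Z] = E[P²] + E[M²]
E[P²] = Var(P) + E[P]² = 7.8125 + 39.0625 = 46.875
E[M²] = Var(M) + E[M]² = 0.015306122 + 0.73469388 = 0.75
E[Z] = 46.875 + 0.75 = 47.625

47.625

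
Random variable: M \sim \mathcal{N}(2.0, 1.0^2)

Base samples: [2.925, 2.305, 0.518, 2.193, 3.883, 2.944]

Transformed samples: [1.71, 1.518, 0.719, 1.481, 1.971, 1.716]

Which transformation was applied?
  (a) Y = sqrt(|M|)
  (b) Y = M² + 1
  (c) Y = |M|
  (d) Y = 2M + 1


Checking option (a) Y = sqrt(|M|):
  M = 2.925 -> Y = 1.71 ✓
  M = 2.305 -> Y = 1.518 ✓
  M = 0.518 -> Y = 0.719 ✓
All samples match this transformation.

(a) sqrt(|M|)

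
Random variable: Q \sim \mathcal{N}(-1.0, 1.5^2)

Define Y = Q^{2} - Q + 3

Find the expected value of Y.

E[Y] = 1*E[Q²] - 1*E[Q] + 3
E[Q] = -1
E[Q²] = Var(Q) + (E[Q])² = 2.25 + 1 = 3.25
E[Y] = 1*3.25 - 1*(-1) + 3 = 7.25

7.25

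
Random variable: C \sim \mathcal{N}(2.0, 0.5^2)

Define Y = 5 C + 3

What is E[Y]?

For Y = 5C + 3:
E[Y] = 5 * E[C] + 3
E[C] = 2.0 = 2
E[Y] = 5 * 2 + 3 = 13

13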